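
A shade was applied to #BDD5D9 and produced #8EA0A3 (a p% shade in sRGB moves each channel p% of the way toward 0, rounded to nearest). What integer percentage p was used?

#BDD5D9 is rgb(189, 213, 217); #8EA0A3 is rgb(142, 160, 163).
On the B channel (widest range): 163 ≈ 217 + (p/100)(0 − 217), so p ≈ 100×(163 − 217)/(0 − 217) = -5400/-217 = 24.88.
p = 25 reproduces all three channels after rounding.

25%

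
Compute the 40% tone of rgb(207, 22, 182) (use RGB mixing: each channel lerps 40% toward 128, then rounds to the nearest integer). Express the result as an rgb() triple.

rgb(175, 64, 160)

Per channel, c → c + 0.4(128 − c):
  R: 207 + 0.4×(128−207) = 207 − 31.6 = 175.4 → 175
  G: 22 + 0.4×(128−22) = 22 + 42.4 = 64.4 → 64
  B: 182 − 21.6 = 160.4 → 160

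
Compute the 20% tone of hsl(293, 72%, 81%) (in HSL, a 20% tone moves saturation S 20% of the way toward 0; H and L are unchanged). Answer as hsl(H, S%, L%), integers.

S moves 20% from 72 toward 0: 72 − 14.4 = 57.6 → 58.
H and L are unchanged.

hsl(293, 58%, 81%)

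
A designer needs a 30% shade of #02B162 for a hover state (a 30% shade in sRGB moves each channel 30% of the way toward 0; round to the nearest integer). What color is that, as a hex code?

#02B162 is rgb(2, 177, 98).
Lerp each channel 30% toward 0:
  R: 2 + 0.3×(0−2) = 2 − 0.6 = 1.4 → 1
  G: 177 + 0.3×(0−177) = 177 − 53.1 = 123.9 → 124
  B: 98 − 29.4 = 68.6 → 69
rgb(1, 124, 69) = #017C45.

#017C45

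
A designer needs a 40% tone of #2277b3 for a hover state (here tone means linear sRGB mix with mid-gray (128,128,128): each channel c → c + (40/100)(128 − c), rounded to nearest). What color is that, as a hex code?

#487b9f

#2277b3 is rgb(34, 119, 179).
Lerp each channel 40% toward 128:
  R: 34 + 0.4×(128−34) = 34 + 37.6 = 71.6 → 72
  G: 119 + 0.4×(128−119) = 119 + 3.6 = 122.6 → 123
  B: 179 − 20.4 = 158.6 → 159
rgb(72, 123, 159) = #487b9f.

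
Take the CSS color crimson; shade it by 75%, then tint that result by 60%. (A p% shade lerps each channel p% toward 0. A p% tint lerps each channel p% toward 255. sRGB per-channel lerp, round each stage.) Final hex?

CSS crimson is rgb(220, 20, 60).
Per channel, c → c + 0.75(0 − c):
  R: 220 − 165 = 55 → 55
  G: 20 − 15 = 5 → 5
  B: 60 + 0.75×(0−60) = 60 − 45 = 15 → 15
After the shade: rgb(55, 5, 15) = #37050F.
A 60% tint moves each channel 60% toward 255:
  R: 55 + 120 = 175 → 175
  G: 5 + 150 = 155 → 155
  B: 15 + 0.6×(255−15) = 15 + 144 = 159 → 159
rgb(175, 155, 159) = #AF9B9F.

#AF9B9F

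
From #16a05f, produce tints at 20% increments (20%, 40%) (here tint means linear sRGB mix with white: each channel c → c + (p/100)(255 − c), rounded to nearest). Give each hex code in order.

#45b37f, #73c69f

#16a05f is rgb(22, 160, 95).
20%: (22 + 46.6 = 68.6→69, 160 + 19 = 179→179, 95 + 32 = 127→127) → #45b37f
40%: (22 + 93.2 = 115.2→115, 160 + 38 = 198→198, 95 + 64 = 159→159) → #73c69f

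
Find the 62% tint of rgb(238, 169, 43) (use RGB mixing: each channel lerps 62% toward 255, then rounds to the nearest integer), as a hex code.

A 62% tint moves each channel 62% toward 255:
  R: 238 + 10.54 = 248.54 → 249
  G: 169 + 0.62×(255−169) = 169 + 53.32 = 222.32 → 222
  B: 43 + 131.44 = 174.44 → 174
rgb(249, 222, 174) = #F9DEAE.

#F9DEAE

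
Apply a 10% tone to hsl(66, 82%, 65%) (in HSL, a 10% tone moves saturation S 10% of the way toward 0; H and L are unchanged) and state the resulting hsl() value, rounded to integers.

S moves 10% from 82 toward 0: 82 − 8.2 = 73.8 → 74.
H and L are unchanged.

hsl(66, 74%, 65%)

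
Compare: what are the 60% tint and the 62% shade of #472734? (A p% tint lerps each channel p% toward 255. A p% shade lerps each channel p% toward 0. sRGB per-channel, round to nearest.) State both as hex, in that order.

#b5a9ae, #1b0f14

#472734 is rgb(71, 39, 52).
60% tint:
  R: 71 + 110.4 = 181.4 → 181
  G: 39 + 0.6×(255−39) = 39 + 129.6 = 168.6 → 169
  B: 52 + 121.8 = 173.8 → 174
  → #b5a9ae
62% shade:
  R: 71 − 44.02 = 26.98 → 27
  G: 39 − 24.18 = 14.82 → 15
  B: 52 − 32.24 = 19.76 → 20
  → #1b0f14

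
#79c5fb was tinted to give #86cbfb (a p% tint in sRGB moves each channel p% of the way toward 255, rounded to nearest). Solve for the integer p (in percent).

#79c5fb is rgb(121, 197, 251); #86cbfb is rgb(134, 203, 251).
On the R channel (widest range): 134 ≈ 121 + (p/100)(255 − 121), so p ≈ 100×(134 − 121)/(255 − 121) = 1300/134 = 9.70.
p = 10 reproduces all three channels after rounding.

10%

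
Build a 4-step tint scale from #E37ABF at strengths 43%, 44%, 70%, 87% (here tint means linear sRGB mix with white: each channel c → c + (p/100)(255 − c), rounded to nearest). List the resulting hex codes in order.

#E37ABF is rgb(227, 122, 191).
43%: (227 + 12.04 = 239.04→239, 122 + 57.19 = 179.19→179, 191 + 27.52 = 218.52→219) → #EFB3DB
44%: (227 + 12.32 = 239.32→239, 122 + 58.52 = 180.52→181, 191 + 28.16 = 219.16→219) → #EFB5DB
70%: (227 + 19.6 = 246.6→247, 122 + 93.1 = 215.1→215, 191 + 44.8 = 235.8→236) → #F7D7EC
87%: (227 + 24.36 = 251.36→251, 122 + 115.71 = 237.71→238, 191 + 55.68 = 246.68→247) → #FBEEF7

#EFB3DB, #EFB5DB, #F7D7EC, #FBEEF7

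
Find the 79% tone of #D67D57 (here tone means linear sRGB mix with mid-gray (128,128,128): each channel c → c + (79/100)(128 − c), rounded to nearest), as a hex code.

#927F77

#D67D57 is rgb(214, 125, 87).
Per channel, c → c + 0.79(128 − c):
  R: 214 + 0.79×(128−214) = 214 − 67.94 = 146.06 → 146
  G: 125 + 2.37 = 127.37 → 127
  B: 87 + 0.79×(128−87) = 87 + 32.39 = 119.39 → 119
rgb(146, 127, 119) = #927F77.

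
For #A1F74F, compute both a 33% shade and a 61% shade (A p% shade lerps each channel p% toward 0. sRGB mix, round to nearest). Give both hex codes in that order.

#A1F74F is rgb(161, 247, 79).
33% shade:
  R: 161 − 53.13 = 107.87 → 108
  G: 247 − 81.51 = 165.49 → 165
  B: 79 + 0.33×(0−79) = 79 − 26.07 = 52.93 → 53
  → #6CA535
61% shade:
  R: 161 + 0.61×(0−161) = 161 − 98.21 = 62.79 → 63
  G: 247 − 150.67 = 96.33 → 96
  B: 79 − 48.19 = 30.81 → 31
  → #3F601F

#6CA535, #3F601F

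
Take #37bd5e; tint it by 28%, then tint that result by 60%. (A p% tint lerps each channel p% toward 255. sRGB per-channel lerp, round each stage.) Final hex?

#c5ecd1

#37bd5e is rgb(55, 189, 94).
A 28% tint moves each channel 28% toward 255:
  R: 55 + 56 = 111 → 111
  G: 189 + 0.28×(255−189) = 189 + 18.48 = 207.48 → 207
  B: 94 + 0.28×(255−94) = 94 + 45.08 = 139.08 → 139
After the tint: rgb(111, 207, 139) = #6fcf8b.
A 60% tint moves each channel 60% toward 255:
  R: 111 + 86.4 = 197.4 → 197
  G: 207 + 0.6×(255−207) = 207 + 28.8 = 235.8 → 236
  B: 139 + 0.6×(255−139) = 139 + 69.6 = 208.6 → 209
rgb(197, 236, 209) = #c5ecd1.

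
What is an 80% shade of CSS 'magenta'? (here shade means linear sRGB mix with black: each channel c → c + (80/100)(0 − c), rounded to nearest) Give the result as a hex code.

#330033

CSS magenta is rgb(255, 0, 255).
Per channel, c → c + 0.8(0 − c):
  R: 255 + 0.8×(0−255) = 255 − 204 = 51 → 51
  G: 0 + 0 = 0 → 0
  B: 255 + 0.8×(0−255) = 255 − 204 = 51 → 51
rgb(51, 0, 51) = #330033.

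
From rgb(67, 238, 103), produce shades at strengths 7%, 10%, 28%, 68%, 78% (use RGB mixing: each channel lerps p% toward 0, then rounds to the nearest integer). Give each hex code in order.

#3EDD60, #3CD65D, #30AB4A, #154C21, #0F3417

7%: (67 − 4.69 = 62.31→62, 238 − 16.66 = 221.34→221, 103 − 7.21 = 95.79→96) → #3EDD60
10%: (67 − 6.7 = 60.3→60, 238 − 23.8 = 214.2→214, 103 − 10.3 = 92.7→93) → #3CD65D
28%: (67 − 18.76 = 48.24→48, 238 − 66.64 = 171.36→171, 103 − 28.84 = 74.16→74) → #30AB4A
68%: (67 − 45.56 = 21.44→21, 238 − 161.84 = 76.16→76, 103 − 70.04 = 32.96→33) → #154C21
78%: (67 − 52.26 = 14.74→15, 238 − 185.64 = 52.36→52, 103 − 80.34 = 22.66→23) → #0F3417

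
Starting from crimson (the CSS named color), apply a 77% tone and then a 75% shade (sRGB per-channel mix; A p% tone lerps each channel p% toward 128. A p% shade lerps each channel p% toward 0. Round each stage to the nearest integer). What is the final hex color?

CSS crimson is rgb(220, 20, 60).
Per channel, c → c + 0.77(128 − c):
  R: 220 + 0.77×(128−220) = 220 − 70.84 = 149.16 → 149
  G: 20 + 0.77×(128−20) = 20 + 83.16 = 103.16 → 103
  B: 60 + 52.36 = 112.36 → 112
After the tone: rgb(149, 103, 112) = #956770.
Lerp each channel 75% toward 0:
  R: 149 + 0.75×(0−149) = 149 − 111.75 = 37.25 → 37
  G: 103 + 0.75×(0−103) = 103 − 77.25 = 25.75 → 26
  B: 112 − 84 = 28 → 28
rgb(37, 26, 28) = #251A1C.

#251A1C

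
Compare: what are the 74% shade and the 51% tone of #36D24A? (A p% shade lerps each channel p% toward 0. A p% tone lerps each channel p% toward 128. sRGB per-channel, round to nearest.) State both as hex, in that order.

#0E3713, #5CA866

#36D24A is rgb(54, 210, 74).
74% shade:
  R: 54 + 0.74×(0−54) = 54 − 39.96 = 14.04 → 14
  G: 210 + 0.74×(0−210) = 210 − 155.4 = 54.6 → 55
  B: 74 + 0.74×(0−74) = 74 − 54.76 = 19.24 → 19
  → #0E3713
51% tone:
  R: 54 + 0.51×(128−54) = 54 + 37.74 = 91.74 → 92
  G: 210 + 0.51×(128−210) = 210 − 41.82 = 168.18 → 168
  B: 74 + 0.51×(128−74) = 74 + 27.54 = 101.54 → 102
  → #5CA866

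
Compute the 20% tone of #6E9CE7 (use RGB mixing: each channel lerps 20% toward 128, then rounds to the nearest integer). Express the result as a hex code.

#6E9CE7 is rgb(110, 156, 231).
A 20% tone moves each channel 20% toward 128:
  R: 110 + 0.2×(128−110) = 110 + 3.6 = 113.6 → 114
  G: 156 + 0.2×(128−156) = 156 − 5.6 = 150.4 → 150
  B: 231 + 0.2×(128−231) = 231 − 20.6 = 210.4 → 210
rgb(114, 150, 210) = #7296D2.

#7296D2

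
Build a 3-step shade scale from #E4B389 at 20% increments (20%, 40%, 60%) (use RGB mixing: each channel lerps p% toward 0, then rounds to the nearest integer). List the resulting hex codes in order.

#E4B389 is rgb(228, 179, 137).
20%: (228 − 45.6 = 182.4→182, 179 − 35.8 = 143.2→143, 137 − 27.4 = 109.6→110) → #B68F6E
40%: (228 − 91.2 = 136.8→137, 179 − 71.6 = 107.4→107, 137 − 54.8 = 82.2→82) → #896B52
60%: (228 − 136.8 = 91.2→91, 179 − 107.4 = 71.6→72, 137 − 82.2 = 54.8→55) → #5B4837

#B68F6E, #896B52, #5B4837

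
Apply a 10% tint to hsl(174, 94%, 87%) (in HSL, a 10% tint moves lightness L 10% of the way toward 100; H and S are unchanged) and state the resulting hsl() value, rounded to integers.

L moves 10% from 87 toward 100: 87 + 1.3 = 88.3 → 88.
H and S are unchanged.

hsl(174, 94%, 88%)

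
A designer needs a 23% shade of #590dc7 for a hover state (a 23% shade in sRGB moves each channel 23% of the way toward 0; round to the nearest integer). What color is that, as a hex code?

#450a99

#590dc7 is rgb(89, 13, 199).
Per channel, c → c + 0.23(0 − c):
  R: 89 − 20.47 = 68.53 → 69
  G: 13 − 2.99 = 10.01 → 10
  B: 199 − 45.77 = 153.23 → 153
rgb(69, 10, 153) = #450a99.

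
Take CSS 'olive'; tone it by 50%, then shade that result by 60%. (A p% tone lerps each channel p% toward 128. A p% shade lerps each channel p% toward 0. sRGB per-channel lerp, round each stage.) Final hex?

#33331A

CSS olive is rgb(128, 128, 0).
Lerp each channel 50% toward 128:
  R: 128 + 0 = 128 → 128
  G: 128 + 0.5×(128−128) = 128 + 0 = 128 → 128
  B: 0 + 0.5×(128−0) = 0 + 64 = 64 → 64
After the tone: rgb(128, 128, 64) = #808040.
Lerp each channel 60% toward 0:
  R: 128 − 76.8 = 51.2 → 51
  G: 128 − 76.8 = 51.2 → 51
  B: 64 − 38.4 = 25.6 → 26
rgb(51, 51, 26) = #33331A.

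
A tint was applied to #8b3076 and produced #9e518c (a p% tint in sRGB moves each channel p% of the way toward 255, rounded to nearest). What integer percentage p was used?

16%

#8b3076 is rgb(139, 48, 118); #9e518c is rgb(158, 81, 140).
On the G channel (widest range): 81 ≈ 48 + (p/100)(255 − 48), so p ≈ 100×(81 − 48)/(255 − 48) = 3300/207 = 15.94.
p = 16 reproduces all three channels after rounding.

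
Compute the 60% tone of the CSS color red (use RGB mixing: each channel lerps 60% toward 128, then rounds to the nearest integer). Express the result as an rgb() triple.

rgb(179, 77, 77)

CSS red is rgb(255, 0, 0).
A 60% tone moves each channel 60% toward 128:
  R: 255 − 76.2 = 178.8 → 179
  G: 0 + 0.6×(128−0) = 0 + 76.8 = 76.8 → 77
  B: 0 + 0.6×(128−0) = 0 + 76.8 = 76.8 → 77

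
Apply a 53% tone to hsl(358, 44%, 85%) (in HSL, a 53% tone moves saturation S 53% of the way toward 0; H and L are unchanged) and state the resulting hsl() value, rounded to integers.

S moves 53% from 44 toward 0: 44 − 23.32 = 20.68 → 21.
H and L are unchanged.

hsl(358, 21%, 85%)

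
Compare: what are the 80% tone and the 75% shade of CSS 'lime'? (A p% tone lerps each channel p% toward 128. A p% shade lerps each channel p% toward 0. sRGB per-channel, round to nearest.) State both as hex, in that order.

#669966, #004000

CSS lime is rgb(0, 255, 0).
80% tone:
  R: 0 + 0.8×(128−0) = 0 + 102.4 = 102.4 → 102
  G: 255 + 0.8×(128−255) = 255 − 101.6 = 153.4 → 153
  B: 0 + 0.8×(128−0) = 0 + 102.4 = 102.4 → 102
  → #669966
75% shade:
  R: 0 + 0.75×(0−0) = 0 + 0 = 0 → 0
  G: 255 + 0.75×(0−255) = 255 − 191.25 = 63.75 → 64
  B: 0 + 0 = 0 → 0
  → #004000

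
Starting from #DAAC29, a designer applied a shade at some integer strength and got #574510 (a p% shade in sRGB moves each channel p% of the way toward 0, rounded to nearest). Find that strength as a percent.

60%

#DAAC29 is rgb(218, 172, 41); #574510 is rgb(87, 69, 16).
On the R channel (widest range): 87 ≈ 218 + (p/100)(0 − 218), so p ≈ 100×(87 − 218)/(0 − 218) = -13100/-218 = 60.09.
p = 60 reproduces all three channels after rounding.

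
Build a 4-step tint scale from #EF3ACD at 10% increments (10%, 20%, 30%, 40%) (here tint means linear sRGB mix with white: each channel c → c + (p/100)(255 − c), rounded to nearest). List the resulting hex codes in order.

#F14ED2, #F261D7, #F475DC, #F589E1

#EF3ACD is rgb(239, 58, 205).
10%: (239 + 1.6 = 240.6→241, 58 + 19.7 = 77.7→78, 205 + 5 = 210→210) → #F14ED2
20%: (239 + 3.2 = 242.2→242, 58 + 39.4 = 97.4→97, 205 + 10 = 215→215) → #F261D7
30%: (239 + 4.8 = 243.8→244, 58 + 59.1 = 117.1→117, 205 + 15 = 220→220) → #F475DC
40%: (239 + 6.4 = 245.4→245, 58 + 78.8 = 136.8→137, 205 + 20 = 225→225) → #F589E1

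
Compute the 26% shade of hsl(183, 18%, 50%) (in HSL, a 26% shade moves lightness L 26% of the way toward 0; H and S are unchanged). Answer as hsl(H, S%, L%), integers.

L moves 26% from 50 toward 0: 50 − 13 = 37 → 37.
H and S are unchanged.

hsl(183, 18%, 37%)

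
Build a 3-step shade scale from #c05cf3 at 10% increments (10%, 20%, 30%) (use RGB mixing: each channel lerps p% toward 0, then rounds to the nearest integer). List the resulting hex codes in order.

#c05cf3 is rgb(192, 92, 243).
10%: (192 − 19.2 = 172.8→173, 92 − 9.2 = 82.8→83, 243 − 24.3 = 218.7→219) → #ad53db
20%: (192 − 38.4 = 153.6→154, 92 − 18.4 = 73.6→74, 243 − 48.6 = 194.4→194) → #9a4ac2
30%: (192 − 57.6 = 134.4→134, 92 − 27.6 = 64.4→64, 243 − 72.9 = 170.1→170) → #8640aa

#ad53db, #9a4ac2, #8640aa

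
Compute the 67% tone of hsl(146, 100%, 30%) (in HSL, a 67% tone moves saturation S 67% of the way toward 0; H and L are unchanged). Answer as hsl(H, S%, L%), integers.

hsl(146, 33%, 30%)

S moves 67% from 100 toward 0: 100 − 67 = 33 → 33.
H and L are unchanged.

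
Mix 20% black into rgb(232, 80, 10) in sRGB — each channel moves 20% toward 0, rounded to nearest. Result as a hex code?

A 20% shade moves each channel 20% toward 0:
  R: 232 + 0.2×(0−232) = 232 − 46.4 = 185.6 → 186
  G: 80 − 16 = 64 → 64
  B: 10 + 0.2×(0−10) = 10 − 2 = 8 → 8
rgb(186, 64, 8) = #ba4008.

#ba4008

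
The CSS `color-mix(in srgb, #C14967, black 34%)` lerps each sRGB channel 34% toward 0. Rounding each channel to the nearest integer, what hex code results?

#7F3044

#C14967 is rgb(193, 73, 103).
A 34% shade moves each channel 34% toward 0:
  R: 193 + 0.34×(0−193) = 193 − 65.62 = 127.38 → 127
  G: 73 + 0.34×(0−73) = 73 − 24.82 = 48.18 → 48
  B: 103 − 35.02 = 67.98 → 68
rgb(127, 48, 68) = #7F3044.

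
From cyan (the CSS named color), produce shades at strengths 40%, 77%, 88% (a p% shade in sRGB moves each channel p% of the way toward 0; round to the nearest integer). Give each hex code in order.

CSS cyan is rgb(0, 255, 255).
40%: (0→0, 255 − 102 = 153→153, 255 − 102 = 153→153) → #009999
77%: (0→0, 255 − 196.35 = 58.65→59, 255 − 196.35 = 58.65→59) → #003b3b
88%: (0→0, 255 − 224.4 = 30.6→31, 255 − 224.4 = 30.6→31) → #001f1f

#009999, #003b3b, #001f1f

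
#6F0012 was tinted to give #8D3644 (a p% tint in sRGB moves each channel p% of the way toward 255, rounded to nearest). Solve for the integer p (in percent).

#6F0012 is rgb(111, 0, 18); #8D3644 is rgb(141, 54, 68).
On the G channel (widest range): 54 ≈ 0 + (p/100)(255 − 0), so p ≈ 100×(54 − 0)/(255 − 0) = 5400/255 = 21.18.
p = 21 reproduces all three channels after rounding.

21%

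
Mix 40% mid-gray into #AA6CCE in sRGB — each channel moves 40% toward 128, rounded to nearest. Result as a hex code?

#9974AF

#AA6CCE is rgb(170, 108, 206).
Per channel, c → c + 0.4(128 − c):
  R: 170 + 0.4×(128−170) = 170 − 16.8 = 153.2 → 153
  G: 108 + 0.4×(128−108) = 108 + 8 = 116 → 116
  B: 206 + 0.4×(128−206) = 206 − 31.2 = 174.8 → 175
rgb(153, 116, 175) = #9974AF.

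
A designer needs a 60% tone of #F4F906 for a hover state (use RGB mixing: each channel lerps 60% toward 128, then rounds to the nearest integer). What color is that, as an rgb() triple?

rgb(174, 176, 79)

#F4F906 is rgb(244, 249, 6).
A 60% tone moves each channel 60% toward 128:
  R: 244 − 69.6 = 174.4 → 174
  G: 249 + 0.6×(128−249) = 249 − 72.6 = 176.4 → 176
  B: 6 + 0.6×(128−6) = 6 + 73.2 = 79.2 → 79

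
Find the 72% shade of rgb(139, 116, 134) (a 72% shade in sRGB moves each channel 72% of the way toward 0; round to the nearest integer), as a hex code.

Per channel, c → c + 0.72(0 − c):
  R: 139 − 100.08 = 38.92 → 39
  G: 116 + 0.72×(0−116) = 116 − 83.52 = 32.48 → 32
  B: 134 + 0.72×(0−134) = 134 − 96.48 = 37.52 → 38
rgb(39, 32, 38) = #272026.

#272026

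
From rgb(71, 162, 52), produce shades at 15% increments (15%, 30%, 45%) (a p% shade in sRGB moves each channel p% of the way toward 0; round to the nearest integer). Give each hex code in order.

15%: (71 − 10.65 = 60.35→60, 162 − 24.3 = 137.7→138, 52 − 7.8 = 44.2→44) → #3c8a2c
30%: (71 − 21.3 = 49.7→50, 162 − 48.6 = 113.4→113, 52 − 15.6 = 36.4→36) → #327124
45%: (71 − 31.95 = 39.05→39, 162 − 72.9 = 89.1→89, 52 − 23.4 = 28.6→29) → #27591d

#3c8a2c, #327124, #27591d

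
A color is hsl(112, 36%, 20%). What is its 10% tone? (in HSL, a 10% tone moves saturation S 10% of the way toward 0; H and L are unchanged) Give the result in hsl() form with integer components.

hsl(112, 32%, 20%)

S moves 10% from 36 toward 0: 36 − 3.6 = 32.4 → 32.
H and L are unchanged.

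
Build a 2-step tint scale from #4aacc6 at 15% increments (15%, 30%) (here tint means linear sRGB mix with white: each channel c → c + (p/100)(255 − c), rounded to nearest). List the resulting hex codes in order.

#65b8cf, #80c5d7

#4aacc6 is rgb(74, 172, 198).
15%: (74 + 27.15 = 101.15→101, 172 + 12.45 = 184.45→184, 198 + 8.55 = 206.55→207) → #65b8cf
30%: (74 + 54.3 = 128.3→128, 172 + 24.9 = 196.9→197, 198 + 17.1 = 215.1→215) → #80c5d7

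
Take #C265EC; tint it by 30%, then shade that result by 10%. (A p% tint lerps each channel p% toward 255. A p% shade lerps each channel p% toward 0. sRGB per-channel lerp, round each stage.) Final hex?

#C265EC is rgb(194, 101, 236).
A 30% tint moves each channel 30% toward 255:
  R: 194 + 0.3×(255−194) = 194 + 18.3 = 212.3 → 212
  G: 101 + 0.3×(255−101) = 101 + 46.2 = 147.2 → 147
  B: 236 + 0.3×(255−236) = 236 + 5.7 = 241.7 → 242
After the tint: rgb(212, 147, 242) = #D493F2.
Lerp each channel 10% toward 0:
  R: 212 − 21.2 = 190.8 → 191
  G: 147 + 0.1×(0−147) = 147 − 14.7 = 132.3 → 132
  B: 242 + 0.1×(0−242) = 242 − 24.2 = 217.8 → 218
rgb(191, 132, 218) = #BF84DA.

#BF84DA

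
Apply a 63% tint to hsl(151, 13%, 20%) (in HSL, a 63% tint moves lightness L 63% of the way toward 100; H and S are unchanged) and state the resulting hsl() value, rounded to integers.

hsl(151, 13%, 70%)

L moves 63% from 20 toward 100: 20 + 50.4 = 70.4 → 70.
H and S are unchanged.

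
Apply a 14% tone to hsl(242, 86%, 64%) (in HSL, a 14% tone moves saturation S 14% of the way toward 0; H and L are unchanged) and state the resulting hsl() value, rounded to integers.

S moves 14% from 86 toward 0: 86 − 12.04 = 73.96 → 74.
H and L are unchanged.

hsl(242, 74%, 64%)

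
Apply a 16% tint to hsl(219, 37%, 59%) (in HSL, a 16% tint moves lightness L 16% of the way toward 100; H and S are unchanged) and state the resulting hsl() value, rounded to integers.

L moves 16% from 59 toward 100: 59 + 6.56 = 65.56 → 66.
H and S are unchanged.

hsl(219, 37%, 66%)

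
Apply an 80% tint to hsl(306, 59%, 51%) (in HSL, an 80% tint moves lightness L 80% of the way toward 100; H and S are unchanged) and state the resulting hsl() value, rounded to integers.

hsl(306, 59%, 90%)

L moves 80% from 51 toward 100: 51 + 39.2 = 90.2 → 90.
H and S are unchanged.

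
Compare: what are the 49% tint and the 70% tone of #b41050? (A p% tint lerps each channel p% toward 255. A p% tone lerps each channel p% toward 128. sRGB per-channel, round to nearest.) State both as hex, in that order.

#d985a6, #905e72

#b41050 is rgb(180, 16, 80).
49% tint:
  R: 180 + 0.49×(255−180) = 180 + 36.75 = 216.75 → 217
  G: 16 + 0.49×(255−16) = 16 + 117.11 = 133.11 → 133
  B: 80 + 0.49×(255−80) = 80 + 85.75 = 165.75 → 166
  → #d985a6
70% tone:
  R: 180 + 0.7×(128−180) = 180 − 36.4 = 143.6 → 144
  G: 16 + 0.7×(128−16) = 16 + 78.4 = 94.4 → 94
  B: 80 + 33.6 = 113.6 → 114
  → #905e72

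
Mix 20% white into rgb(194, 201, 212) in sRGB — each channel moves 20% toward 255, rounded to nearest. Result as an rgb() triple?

Per channel, c → c + 0.2(255 − c):
  R: 194 + 0.2×(255−194) = 194 + 12.2 = 206.2 → 206
  G: 201 + 0.2×(255−201) = 201 + 10.8 = 211.8 → 212
  B: 212 + 0.2×(255−212) = 212 + 8.6 = 220.6 → 221

rgb(206, 212, 221)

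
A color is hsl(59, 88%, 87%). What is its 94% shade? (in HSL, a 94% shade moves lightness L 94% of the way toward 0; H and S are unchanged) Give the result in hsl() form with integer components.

L moves 94% from 87 toward 0: 87 − 81.78 = 5.22 → 5.
H and S are unchanged.

hsl(59, 88%, 5%)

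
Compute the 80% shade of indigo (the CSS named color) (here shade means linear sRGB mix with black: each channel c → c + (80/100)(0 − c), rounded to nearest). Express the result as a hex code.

#0F001A

CSS indigo is rgb(75, 0, 130).
Per channel, c → c + 0.8(0 − c):
  R: 75 + 0.8×(0−75) = 75 − 60 = 15 → 15
  G: 0 + 0 = 0 → 0
  B: 130 − 104 = 26 → 26
rgb(15, 0, 26) = #0F001A.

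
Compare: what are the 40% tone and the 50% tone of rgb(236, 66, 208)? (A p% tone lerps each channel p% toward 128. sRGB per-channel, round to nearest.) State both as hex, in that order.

40% tone:
  R: 236 − 43.2 = 192.8 → 193
  G: 66 + 0.4×(128−66) = 66 + 24.8 = 90.8 → 91
  B: 208 − 32 = 176 → 176
  → #C15BB0
50% tone:
  R: 236 − 54 = 182 → 182
  G: 66 + 0.5×(128−66) = 66 + 31 = 97 → 97
  B: 208 − 40 = 168 → 168
  → #B661A8

#C15BB0, #B661A8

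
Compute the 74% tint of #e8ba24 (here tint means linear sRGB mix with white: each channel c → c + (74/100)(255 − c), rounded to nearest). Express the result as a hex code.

#f9edc6

#e8ba24 is rgb(232, 186, 36).
A 74% tint moves each channel 74% toward 255:
  R: 232 + 0.74×(255−232) = 232 + 17.02 = 249.02 → 249
  G: 186 + 0.74×(255−186) = 186 + 51.06 = 237.06 → 237
  B: 36 + 0.74×(255−36) = 36 + 162.06 = 198.06 → 198
rgb(249, 237, 198) = #f9edc6.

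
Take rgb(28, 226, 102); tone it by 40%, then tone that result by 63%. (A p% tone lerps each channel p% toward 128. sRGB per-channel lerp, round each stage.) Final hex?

Per channel, c → c + 0.4(128 − c):
  R: 28 + 40 = 68 → 68
  G: 226 − 39.2 = 186.8 → 187
  B: 102 + 10.4 = 112.4 → 112
After the tone: rgb(68, 187, 112) = #44bb70.
Lerp each channel 63% toward 128:
  R: 68 + 37.8 = 105.8 → 106
  G: 187 + 0.63×(128−187) = 187 − 37.17 = 149.83 → 150
  B: 112 + 0.63×(128−112) = 112 + 10.08 = 122.08 → 122
rgb(106, 150, 122) = #6a967a.

#6a967a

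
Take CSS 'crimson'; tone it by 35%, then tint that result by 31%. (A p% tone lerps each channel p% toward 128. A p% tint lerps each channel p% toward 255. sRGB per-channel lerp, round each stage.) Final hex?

CSS crimson is rgb(220, 20, 60).
A 35% tone moves each channel 35% toward 128:
  R: 220 − 32.2 = 187.8 → 188
  G: 20 + 0.35×(128−20) = 20 + 37.8 = 57.8 → 58
  B: 60 + 0.35×(128−60) = 60 + 23.8 = 83.8 → 84
After the tone: rgb(188, 58, 84) = #BC3A54.
A 31% tint moves each channel 31% toward 255:
  R: 188 + 0.31×(255−188) = 188 + 20.77 = 208.77 → 209
  G: 58 + 0.31×(255−58) = 58 + 61.07 = 119.07 → 119
  B: 84 + 0.31×(255−84) = 84 + 53.01 = 137.01 → 137
rgb(209, 119, 137) = #D17789.

#D17789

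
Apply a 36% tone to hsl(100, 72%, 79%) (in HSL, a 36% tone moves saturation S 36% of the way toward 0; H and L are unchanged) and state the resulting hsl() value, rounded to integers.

hsl(100, 46%, 79%)

S moves 36% from 72 toward 0: 72 − 25.92 = 46.08 → 46.
H and L are unchanged.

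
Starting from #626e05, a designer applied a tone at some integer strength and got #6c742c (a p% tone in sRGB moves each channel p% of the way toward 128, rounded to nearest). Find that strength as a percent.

#626e05 is rgb(98, 110, 5); #6c742c is rgb(108, 116, 44).
On the B channel (widest range): 44 ≈ 5 + (p/100)(128 − 5), so p ≈ 100×(44 − 5)/(128 − 5) = 3900/123 = 31.71.
p = 32 reproduces all three channels after rounding.

32%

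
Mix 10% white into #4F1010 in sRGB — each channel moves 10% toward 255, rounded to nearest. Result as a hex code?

#612828

#4F1010 is rgb(79, 16, 16).
A 10% tint moves each channel 10% toward 255:
  R: 79 + 0.1×(255−79) = 79 + 17.6 = 96.6 → 97
  G: 16 + 23.9 = 39.9 → 40
  B: 16 + 0.1×(255−16) = 16 + 23.9 = 39.9 → 40
rgb(97, 40, 40) = #612828.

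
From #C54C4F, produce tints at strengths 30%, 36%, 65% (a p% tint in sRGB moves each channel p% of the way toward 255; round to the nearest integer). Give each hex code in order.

#C54C4F is rgb(197, 76, 79).
30%: (197 + 17.4 = 214.4→214, 76 + 53.7 = 129.7→130, 79 + 52.8 = 131.8→132) → #D68284
36%: (197 + 20.88 = 217.88→218, 76 + 64.44 = 140.44→140, 79 + 63.36 = 142.36→142) → #DA8C8E
65%: (197 + 37.7 = 234.7→235, 76 + 116.35 = 192.35→192, 79 + 114.4 = 193.4→193) → #EBC0C1

#D68284, #DA8C8E, #EBC0C1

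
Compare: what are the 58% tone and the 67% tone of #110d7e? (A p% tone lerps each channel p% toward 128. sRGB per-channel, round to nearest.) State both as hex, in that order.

#51507f, #5b5a7f

#110d7e is rgb(17, 13, 126).
58% tone:
  R: 17 + 0.58×(128−17) = 17 + 64.38 = 81.38 → 81
  G: 13 + 0.58×(128−13) = 13 + 66.7 = 79.7 → 80
  B: 126 + 0.58×(128−126) = 126 + 1.16 = 127.16 → 127
  → #51507f
67% tone:
  R: 17 + 74.37 = 91.37 → 91
  G: 13 + 0.67×(128−13) = 13 + 77.05 = 90.05 → 90
  B: 126 + 0.67×(128−126) = 126 + 1.34 = 127.34 → 127
  → #5b5a7f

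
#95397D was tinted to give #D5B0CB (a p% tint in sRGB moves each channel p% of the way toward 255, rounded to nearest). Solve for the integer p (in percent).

#95397D is rgb(149, 57, 125); #D5B0CB is rgb(213, 176, 203).
On the G channel (widest range): 176 ≈ 57 + (p/100)(255 − 57), so p ≈ 100×(176 − 57)/(255 − 57) = 11900/198 = 60.10.
p = 60 reproduces all three channels after rounding.

60%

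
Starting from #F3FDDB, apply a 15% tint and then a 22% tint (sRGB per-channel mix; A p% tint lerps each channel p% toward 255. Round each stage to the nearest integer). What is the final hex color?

#F3FDDB is rgb(243, 253, 219).
A 15% tint moves each channel 15% toward 255:
  R: 243 + 0.15×(255−243) = 243 + 1.8 = 244.8 → 245
  G: 253 + 0.15×(255−253) = 253 + 0.3 = 253.3 → 253
  B: 219 + 0.15×(255−219) = 219 + 5.4 = 224.4 → 224
After the tint: rgb(245, 253, 224) = #F5FDE0.
Lerp each channel 22% toward 255:
  R: 245 + 0.22×(255−245) = 245 + 2.2 = 247.2 → 247
  G: 253 + 0.22×(255−253) = 253 + 0.44 = 253.44 → 253
  B: 224 + 0.22×(255−224) = 224 + 6.82 = 230.82 → 231
rgb(247, 253, 231) = #F7FDE7.

#F7FDE7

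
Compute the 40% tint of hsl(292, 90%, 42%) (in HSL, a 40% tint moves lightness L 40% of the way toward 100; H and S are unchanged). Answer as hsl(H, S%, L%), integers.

hsl(292, 90%, 65%)

L moves 40% from 42 toward 100: 42 + 23.2 = 65.2 → 65.
H and S are unchanged.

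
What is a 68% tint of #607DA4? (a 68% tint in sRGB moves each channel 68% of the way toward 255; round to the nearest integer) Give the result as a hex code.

#607DA4 is rgb(96, 125, 164).
A 68% tint moves each channel 68% toward 255:
  R: 96 + 0.68×(255−96) = 96 + 108.12 = 204.12 → 204
  G: 125 + 88.4 = 213.4 → 213
  B: 164 + 0.68×(255−164) = 164 + 61.88 = 225.88 → 226
rgb(204, 213, 226) = #CCD5E2.

#CCD5E2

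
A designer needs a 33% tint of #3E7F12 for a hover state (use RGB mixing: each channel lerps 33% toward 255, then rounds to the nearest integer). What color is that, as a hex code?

#3E7F12 is rgb(62, 127, 18).
Lerp each channel 33% toward 255:
  R: 62 + 0.33×(255−62) = 62 + 63.69 = 125.69 → 126
  G: 127 + 42.24 = 169.24 → 169
  B: 18 + 0.33×(255−18) = 18 + 78.21 = 96.21 → 96
rgb(126, 169, 96) = #7EA960.

#7EA960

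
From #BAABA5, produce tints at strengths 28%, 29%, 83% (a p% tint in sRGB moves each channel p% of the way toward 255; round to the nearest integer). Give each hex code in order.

#BAABA5 is rgb(186, 171, 165).
28%: (186 + 19.32 = 205.32→205, 171 + 23.52 = 194.52→195, 165 + 25.2 = 190.2→190) → #CDC3BE
29%: (186 + 20.01 = 206.01→206, 171 + 24.36 = 195.36→195, 165 + 26.1 = 191.1→191) → #CEC3BF
83%: (186 + 57.27 = 243.27→243, 171 + 69.72 = 240.72→241, 165 + 74.7 = 239.7→240) → #F3F1F0

#CDC3BE, #CEC3BF, #F3F1F0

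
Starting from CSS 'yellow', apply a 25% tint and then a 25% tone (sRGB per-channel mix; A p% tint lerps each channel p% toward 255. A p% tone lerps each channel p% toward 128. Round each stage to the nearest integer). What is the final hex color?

#DFDF50

CSS yellow is rgb(255, 255, 0).
Per channel, c → c + 0.25(255 − c):
  R: 255 + 0.25×(255−255) = 255 + 0 = 255 → 255
  G: 255 + 0.25×(255−255) = 255 + 0 = 255 → 255
  B: 0 + 0.25×(255−0) = 0 + 63.75 = 63.75 → 64
After the tint: rgb(255, 255, 64) = #FFFF40.
Per channel, c → c + 0.25(128 − c):
  R: 255 + 0.25×(128−255) = 255 − 31.75 = 223.25 → 223
  G: 255 + 0.25×(128−255) = 255 − 31.75 = 223.25 → 223
  B: 64 + 0.25×(128−64) = 64 + 16 = 80 → 80
rgb(223, 223, 80) = #DFDF50.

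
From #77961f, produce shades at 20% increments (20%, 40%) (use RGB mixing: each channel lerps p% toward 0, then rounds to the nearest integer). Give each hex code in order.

#77961f is rgb(119, 150, 31).
20%: (119 − 23.8 = 95.2→95, 150 − 30 = 120→120, 31 − 6.2 = 24.8→25) → #5f7819
40%: (119 − 47.6 = 71.4→71, 150 − 60 = 90→90, 31 − 12.4 = 18.6→19) → #475a13

#5f7819, #475a13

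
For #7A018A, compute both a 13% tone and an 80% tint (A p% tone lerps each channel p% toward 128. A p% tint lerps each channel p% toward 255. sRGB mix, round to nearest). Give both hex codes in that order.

#7A018A is rgb(122, 1, 138).
13% tone:
  R: 122 + 0.13×(128−122) = 122 + 0.78 = 122.78 → 123
  G: 1 + 0.13×(128−1) = 1 + 16.51 = 17.51 → 18
  B: 138 − 1.3 = 136.7 → 137
  → #7B1289
80% tint:
  R: 122 + 106.4 = 228.4 → 228
  G: 1 + 203.2 = 204.2 → 204
  B: 138 + 93.6 = 231.6 → 232
  → #E4CCE8

#7B1289, #E4CCE8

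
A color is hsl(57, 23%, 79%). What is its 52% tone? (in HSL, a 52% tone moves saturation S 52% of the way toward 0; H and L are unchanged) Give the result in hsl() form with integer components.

hsl(57, 11%, 79%)

S moves 52% from 23 toward 0: 23 − 11.96 = 11.04 → 11.
H and L are unchanged.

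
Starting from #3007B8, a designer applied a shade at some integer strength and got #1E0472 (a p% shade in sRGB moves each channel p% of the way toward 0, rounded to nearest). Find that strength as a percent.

#3007B8 is rgb(48, 7, 184); #1E0472 is rgb(30, 4, 114).
On the B channel (widest range): 114 ≈ 184 + (p/100)(0 − 184), so p ≈ 100×(114 − 184)/(0 − 184) = -7000/-184 = 38.04.
p = 38 reproduces all three channels after rounding.

38%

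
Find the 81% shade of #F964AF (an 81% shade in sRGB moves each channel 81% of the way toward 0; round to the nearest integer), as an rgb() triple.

#F964AF is rgb(249, 100, 175).
Lerp each channel 81% toward 0:
  R: 249 + 0.81×(0−249) = 249 − 201.69 = 47.31 → 47
  G: 100 − 81 = 19 → 19
  B: 175 + 0.81×(0−175) = 175 − 141.75 = 33.25 → 33

rgb(47, 19, 33)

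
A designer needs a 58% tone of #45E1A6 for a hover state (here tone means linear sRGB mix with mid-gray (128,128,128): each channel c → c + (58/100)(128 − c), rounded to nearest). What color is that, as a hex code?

#67A990

#45E1A6 is rgb(69, 225, 166).
Per channel, c → c + 0.58(128 − c):
  R: 69 + 0.58×(128−69) = 69 + 34.22 = 103.22 → 103
  G: 225 + 0.58×(128−225) = 225 − 56.26 = 168.74 → 169
  B: 166 − 22.04 = 143.96 → 144
rgb(103, 169, 144) = #67A990.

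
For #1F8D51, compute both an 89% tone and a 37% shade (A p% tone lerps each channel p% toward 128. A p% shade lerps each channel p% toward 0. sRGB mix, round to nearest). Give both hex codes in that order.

#75817B, #145933

#1F8D51 is rgb(31, 141, 81).
89% tone:
  R: 31 + 86.33 = 117.33 → 117
  G: 141 − 11.57 = 129.43 → 129
  B: 81 + 41.83 = 122.83 → 123
  → #75817B
37% shade:
  R: 31 − 11.47 = 19.53 → 20
  G: 141 + 0.37×(0−141) = 141 − 52.17 = 88.83 → 89
  B: 81 + 0.37×(0−81) = 81 − 29.97 = 51.03 → 51
  → #145933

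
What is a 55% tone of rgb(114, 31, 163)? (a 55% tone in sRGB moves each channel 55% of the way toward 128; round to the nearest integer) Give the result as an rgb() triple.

Per channel, c → c + 0.55(128 − c):
  R: 114 + 0.55×(128−114) = 114 + 7.7 = 121.7 → 122
  G: 31 + 53.35 = 84.35 → 84
  B: 163 − 19.25 = 143.75 → 144

rgb(122, 84, 144)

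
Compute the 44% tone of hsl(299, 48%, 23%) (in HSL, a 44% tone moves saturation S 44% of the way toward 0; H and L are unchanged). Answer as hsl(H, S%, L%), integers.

hsl(299, 27%, 23%)

S moves 44% from 48 toward 0: 48 − 21.12 = 26.88 → 27.
H and L are unchanged.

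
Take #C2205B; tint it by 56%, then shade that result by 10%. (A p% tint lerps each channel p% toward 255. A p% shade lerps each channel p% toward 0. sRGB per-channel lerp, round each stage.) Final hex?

#CD8DA5

#C2205B is rgb(194, 32, 91).
A 56% tint moves each channel 56% toward 255:
  R: 194 + 34.16 = 228.16 → 228
  G: 32 + 124.88 = 156.88 → 157
  B: 91 + 0.56×(255−91) = 91 + 91.84 = 182.84 → 183
After the tint: rgb(228, 157, 183) = #E49DB7.
Lerp each channel 10% toward 0:
  R: 228 + 0.1×(0−228) = 228 − 22.8 = 205.2 → 205
  G: 157 + 0.1×(0−157) = 157 − 15.7 = 141.3 → 141
  B: 183 + 0.1×(0−183) = 183 − 18.3 = 164.7 → 165
rgb(205, 141, 165) = #CD8DA5.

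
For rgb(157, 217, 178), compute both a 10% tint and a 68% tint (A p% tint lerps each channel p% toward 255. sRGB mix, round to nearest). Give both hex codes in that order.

#A7DDBA, #E0F3E6

10% tint:
  R: 157 + 0.1×(255−157) = 157 + 9.8 = 166.8 → 167
  G: 217 + 0.1×(255−217) = 217 + 3.8 = 220.8 → 221
  B: 178 + 0.1×(255−178) = 178 + 7.7 = 185.7 → 186
  → #A7DDBA
68% tint:
  R: 157 + 66.64 = 223.64 → 224
  G: 217 + 0.68×(255−217) = 217 + 25.84 = 242.84 → 243
  B: 178 + 0.68×(255−178) = 178 + 52.36 = 230.36 → 230
  → #E0F3E6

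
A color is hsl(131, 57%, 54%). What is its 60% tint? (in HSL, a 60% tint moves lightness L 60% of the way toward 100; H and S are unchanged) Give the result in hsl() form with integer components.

L moves 60% from 54 toward 100: 54 + 27.6 = 81.6 → 82.
H and S are unchanged.

hsl(131, 57%, 82%)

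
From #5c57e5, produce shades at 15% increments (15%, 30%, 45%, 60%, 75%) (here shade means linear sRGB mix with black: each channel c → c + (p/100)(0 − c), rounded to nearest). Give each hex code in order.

#5c57e5 is rgb(92, 87, 229).
15%: (92 − 13.8 = 78.2→78, 87 − 13.05 = 73.95→74, 229 − 34.35 = 194.65→195) → #4e4ac3
30%: (92 − 27.6 = 64.4→64, 87 − 26.1 = 60.9→61, 229 − 68.7 = 160.3→160) → #403da0
45%: (92 − 41.4 = 50.6→51, 87 − 39.15 = 47.85→48, 229 − 103.05 = 125.95→126) → #33307e
60%: (92 − 55.2 = 36.8→37, 87 − 52.2 = 34.8→35, 229 − 137.4 = 91.6→92) → #25235c
75%: (92 − 69 = 23→23, 87 − 65.25 = 21.75→22, 229 − 171.75 = 57.25→57) → #171639

#4e4ac3, #403da0, #33307e, #25235c, #171639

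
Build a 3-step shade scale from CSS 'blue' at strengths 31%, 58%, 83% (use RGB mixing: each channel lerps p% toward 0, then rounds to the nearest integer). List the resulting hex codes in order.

#0000b0, #00006b, #00002b

CSS blue is rgb(0, 0, 255).
31%: (0→0, 0→0, 255 − 79.05 = 175.95→176) → #0000b0
58%: (0→0, 0→0, 255 − 147.9 = 107.1→107) → #00006b
83%: (0→0, 0→0, 255 − 211.65 = 43.35→43) → #00002b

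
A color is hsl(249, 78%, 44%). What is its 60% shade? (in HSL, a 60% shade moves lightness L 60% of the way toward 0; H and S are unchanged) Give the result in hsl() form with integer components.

L moves 60% from 44 toward 0: 44 − 26.4 = 17.6 → 18.
H and S are unchanged.

hsl(249, 78%, 18%)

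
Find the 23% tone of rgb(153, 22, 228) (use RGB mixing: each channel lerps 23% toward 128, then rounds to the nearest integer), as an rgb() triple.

rgb(147, 46, 205)

A 23% tone moves each channel 23% toward 128:
  R: 153 + 0.23×(128−153) = 153 − 5.75 = 147.25 → 147
  G: 22 + 24.38 = 46.38 → 46
  B: 228 − 23 = 205 → 205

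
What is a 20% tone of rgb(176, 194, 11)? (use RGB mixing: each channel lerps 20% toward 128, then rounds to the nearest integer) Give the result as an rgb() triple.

rgb(166, 181, 34)

Per channel, c → c + 0.2(128 − c):
  R: 176 − 9.6 = 166.4 → 166
  G: 194 − 13.2 = 180.8 → 181
  B: 11 + 23.4 = 34.4 → 34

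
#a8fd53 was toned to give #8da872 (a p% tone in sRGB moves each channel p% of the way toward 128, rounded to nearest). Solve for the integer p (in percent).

#a8fd53 is rgb(168, 253, 83); #8da872 is rgb(141, 168, 114).
On the G channel (widest range): 168 ≈ 253 + (p/100)(128 − 253), so p ≈ 100×(168 − 253)/(128 − 253) = -8500/-125 = 68.00.
p = 68 reproduces all three channels after rounding.

68%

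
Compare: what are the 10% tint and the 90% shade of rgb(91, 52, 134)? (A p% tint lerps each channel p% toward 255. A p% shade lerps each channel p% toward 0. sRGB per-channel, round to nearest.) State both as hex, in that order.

10% tint:
  R: 91 + 16.4 = 107.4 → 107
  G: 52 + 20.3 = 72.3 → 72
  B: 134 + 0.1×(255−134) = 134 + 12.1 = 146.1 → 146
  → #6B4892
90% shade:
  R: 91 − 81.9 = 9.1 → 9
  G: 52 + 0.9×(0−52) = 52 − 46.8 = 5.2 → 5
  B: 134 + 0.9×(0−134) = 134 − 120.6 = 13.4 → 13
  → #09050D

#6B4892, #09050D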